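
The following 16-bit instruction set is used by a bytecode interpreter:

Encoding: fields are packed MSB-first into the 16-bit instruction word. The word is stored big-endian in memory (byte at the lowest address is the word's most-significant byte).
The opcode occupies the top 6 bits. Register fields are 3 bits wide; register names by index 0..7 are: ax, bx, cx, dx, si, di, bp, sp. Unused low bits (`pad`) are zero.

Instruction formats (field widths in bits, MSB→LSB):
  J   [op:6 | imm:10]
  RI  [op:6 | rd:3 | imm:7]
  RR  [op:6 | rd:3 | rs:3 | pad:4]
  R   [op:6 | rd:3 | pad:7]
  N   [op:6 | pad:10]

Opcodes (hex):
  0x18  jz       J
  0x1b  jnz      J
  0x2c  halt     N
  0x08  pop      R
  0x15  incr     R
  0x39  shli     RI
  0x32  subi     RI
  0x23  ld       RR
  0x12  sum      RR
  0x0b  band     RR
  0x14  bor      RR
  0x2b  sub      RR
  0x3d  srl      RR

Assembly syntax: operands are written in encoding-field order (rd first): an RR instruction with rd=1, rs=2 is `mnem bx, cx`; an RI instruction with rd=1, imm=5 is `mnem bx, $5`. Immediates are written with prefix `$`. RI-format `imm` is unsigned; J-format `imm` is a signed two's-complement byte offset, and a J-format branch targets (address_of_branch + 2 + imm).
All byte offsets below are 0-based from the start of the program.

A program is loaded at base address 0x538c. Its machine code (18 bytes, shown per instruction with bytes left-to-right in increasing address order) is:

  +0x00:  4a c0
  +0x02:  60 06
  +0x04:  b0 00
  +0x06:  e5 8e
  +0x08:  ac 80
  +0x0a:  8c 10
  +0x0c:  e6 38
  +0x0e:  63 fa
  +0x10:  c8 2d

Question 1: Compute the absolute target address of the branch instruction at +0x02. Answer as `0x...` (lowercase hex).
0x5396

+0x02: 60 06 ⇒ word 0x6006 (big)
  op=0x6006>>10=0x18 ⇒ jz (J)
  imm: (w>>0)&0x3ff=0x6 → $6
  target = base 0x538c + off 0x02 + 2 + imm 6 = 0x5396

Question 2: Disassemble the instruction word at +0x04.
off 0x04: read b0 00 as big → 0xb000
  op=0xb000>>10=0x2c ⇒ halt (N)

halt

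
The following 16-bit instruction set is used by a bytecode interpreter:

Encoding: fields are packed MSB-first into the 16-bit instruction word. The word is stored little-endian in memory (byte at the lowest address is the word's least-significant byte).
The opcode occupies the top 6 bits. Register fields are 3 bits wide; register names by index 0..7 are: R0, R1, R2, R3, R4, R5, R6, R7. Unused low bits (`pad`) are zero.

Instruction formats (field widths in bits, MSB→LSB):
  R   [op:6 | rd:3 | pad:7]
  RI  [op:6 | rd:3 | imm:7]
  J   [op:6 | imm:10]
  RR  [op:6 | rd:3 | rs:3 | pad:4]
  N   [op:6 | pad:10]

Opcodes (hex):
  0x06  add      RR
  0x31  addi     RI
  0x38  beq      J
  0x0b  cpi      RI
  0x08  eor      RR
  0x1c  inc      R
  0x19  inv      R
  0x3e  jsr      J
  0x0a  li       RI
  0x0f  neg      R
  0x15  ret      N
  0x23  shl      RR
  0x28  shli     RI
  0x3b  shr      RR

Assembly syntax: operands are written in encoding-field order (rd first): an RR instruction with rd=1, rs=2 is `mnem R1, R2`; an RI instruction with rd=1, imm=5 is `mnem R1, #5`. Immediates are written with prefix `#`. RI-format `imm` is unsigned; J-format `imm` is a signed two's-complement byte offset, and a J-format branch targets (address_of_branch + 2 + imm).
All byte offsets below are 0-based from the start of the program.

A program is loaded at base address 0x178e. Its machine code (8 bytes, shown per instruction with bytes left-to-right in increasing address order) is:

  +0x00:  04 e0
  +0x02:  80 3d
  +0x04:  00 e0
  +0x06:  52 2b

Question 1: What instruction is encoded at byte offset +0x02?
[02] 80 3d → 0x3d80
  top 6b → 0xf → neg [R]
  [9:7] rd=3 = R3

neg R3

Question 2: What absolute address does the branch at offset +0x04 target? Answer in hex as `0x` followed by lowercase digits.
0x1794

[04] 00 e0 → 0xe000
  opcode bits[15:10]=0x38: beq/J
  imm@[9:0]=0x0 ⇒ #0
  target = base 0x178e + off 0x04 + 2 + imm 0 = 0x1794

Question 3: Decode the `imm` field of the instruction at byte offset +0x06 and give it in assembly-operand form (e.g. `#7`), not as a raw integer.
#82

@+06  little-endian(52 2b) = 0x2b52
  top 6b → 0xa → li [RI]
  rd: (w>>7)&0x7=0x6 → R6
  imm: (w>>0)&0x7f=0x52 → #82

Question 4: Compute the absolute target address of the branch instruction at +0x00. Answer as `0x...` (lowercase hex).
+0x00: 04 e0 ⇒ word 0xe004 (little)
  opcode bits[15:10]=0x38: beq/J
  imm@[9:0]=0x4 ⇒ #4
  target = base 0x178e + off 0x00 + 2 + imm 4 = 0x1794

0x1794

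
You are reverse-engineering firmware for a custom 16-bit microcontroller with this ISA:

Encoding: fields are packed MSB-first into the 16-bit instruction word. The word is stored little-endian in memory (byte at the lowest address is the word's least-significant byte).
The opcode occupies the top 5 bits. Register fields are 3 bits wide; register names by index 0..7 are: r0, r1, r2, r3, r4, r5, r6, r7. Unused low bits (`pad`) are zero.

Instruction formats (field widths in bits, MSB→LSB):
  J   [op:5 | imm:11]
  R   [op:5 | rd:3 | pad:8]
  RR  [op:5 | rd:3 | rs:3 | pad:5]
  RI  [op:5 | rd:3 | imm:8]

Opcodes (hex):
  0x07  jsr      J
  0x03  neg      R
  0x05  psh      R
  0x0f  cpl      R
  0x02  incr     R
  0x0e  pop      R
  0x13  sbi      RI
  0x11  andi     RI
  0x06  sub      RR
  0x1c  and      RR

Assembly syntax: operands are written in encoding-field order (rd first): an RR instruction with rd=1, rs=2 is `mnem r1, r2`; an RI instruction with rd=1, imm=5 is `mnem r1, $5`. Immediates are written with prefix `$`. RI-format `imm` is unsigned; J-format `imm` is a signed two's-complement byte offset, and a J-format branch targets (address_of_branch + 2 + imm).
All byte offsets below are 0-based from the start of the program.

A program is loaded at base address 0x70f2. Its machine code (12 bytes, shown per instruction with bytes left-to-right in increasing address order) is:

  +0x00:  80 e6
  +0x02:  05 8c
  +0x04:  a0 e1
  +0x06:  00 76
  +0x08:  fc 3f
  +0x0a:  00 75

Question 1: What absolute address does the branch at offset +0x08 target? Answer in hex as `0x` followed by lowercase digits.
0x70f8

+0x08: fc 3f ⇒ word 0x3ffc (little)
  top 5b → 0x7 → jsr [J]
  imm: (w>>0)&0x7ff=0x7fc (s11→-4) → $-4
  target = base 0x70f2 + off 0x08 + 2 + imm -4 = 0x70f8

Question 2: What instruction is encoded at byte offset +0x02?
@+02  little-endian(05 8c) = 0x8c05
  op=0x8c05>>11=0x11 ⇒ andi (RI)
  rd: (w>>8)&0x7=0x4 → r4
  imm: (w>>0)&0xff=0x5 → $5

andi r4, $5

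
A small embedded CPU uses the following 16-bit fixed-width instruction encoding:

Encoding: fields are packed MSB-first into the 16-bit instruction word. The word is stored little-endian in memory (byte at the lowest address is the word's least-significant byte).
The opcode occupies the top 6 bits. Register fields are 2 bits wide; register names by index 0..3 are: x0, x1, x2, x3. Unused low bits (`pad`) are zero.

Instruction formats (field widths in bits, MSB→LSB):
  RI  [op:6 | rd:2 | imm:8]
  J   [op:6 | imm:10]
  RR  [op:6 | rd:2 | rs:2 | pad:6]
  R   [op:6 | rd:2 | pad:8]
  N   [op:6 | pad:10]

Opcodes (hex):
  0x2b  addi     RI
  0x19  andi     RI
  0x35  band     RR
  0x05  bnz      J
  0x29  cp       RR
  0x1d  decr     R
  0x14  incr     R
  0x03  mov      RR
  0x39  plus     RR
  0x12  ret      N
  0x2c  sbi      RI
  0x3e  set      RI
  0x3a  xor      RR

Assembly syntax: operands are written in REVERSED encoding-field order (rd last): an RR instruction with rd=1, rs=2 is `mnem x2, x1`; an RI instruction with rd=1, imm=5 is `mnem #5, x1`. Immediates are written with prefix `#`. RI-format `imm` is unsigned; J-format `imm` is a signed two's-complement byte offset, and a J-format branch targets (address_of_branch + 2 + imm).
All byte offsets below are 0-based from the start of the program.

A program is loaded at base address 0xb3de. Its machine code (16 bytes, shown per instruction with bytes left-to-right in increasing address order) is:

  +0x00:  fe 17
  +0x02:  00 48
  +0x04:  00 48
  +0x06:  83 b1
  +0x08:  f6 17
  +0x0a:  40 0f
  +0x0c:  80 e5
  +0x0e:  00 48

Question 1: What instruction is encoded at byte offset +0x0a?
off 0x0a: read 40 0f as little → 0x0f40
  top 6b → 0x3 → mov [RR]
  rd@[9:8]=0x3 ⇒ x3
  rs@[7:6]=0x1 ⇒ x1

mov x1, x3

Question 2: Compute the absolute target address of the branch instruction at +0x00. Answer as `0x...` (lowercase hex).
off 0x00: read fe 17 as little → 0x17fe
  top 6b → 0x5 → bnz [J]
  [9:0] imm=1022 (s10→-2) = #-2
  target = base 0xb3de + off 0x00 + 2 + imm -2 = 0xb3de

0xb3de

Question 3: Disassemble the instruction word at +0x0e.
ret

+0x0e: 00 48 ⇒ word 0x4800 (little)
  op=0x4800>>10=0x12 ⇒ ret (N)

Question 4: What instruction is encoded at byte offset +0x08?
bnz #-10

[08] f6 17 → 0x17f6
  op=0x17f6>>10=0x5 ⇒ bnz (J)
  imm@[9:0]=0x3f6 (s10→-10) ⇒ #-10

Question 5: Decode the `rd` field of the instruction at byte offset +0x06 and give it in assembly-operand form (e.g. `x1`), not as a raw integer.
x1

[06] 83 b1 → 0xb183
  top 6b → 0x2c → sbi [RI]
  [9:8] rd=1 = x1
  [7:0] imm=131 = #131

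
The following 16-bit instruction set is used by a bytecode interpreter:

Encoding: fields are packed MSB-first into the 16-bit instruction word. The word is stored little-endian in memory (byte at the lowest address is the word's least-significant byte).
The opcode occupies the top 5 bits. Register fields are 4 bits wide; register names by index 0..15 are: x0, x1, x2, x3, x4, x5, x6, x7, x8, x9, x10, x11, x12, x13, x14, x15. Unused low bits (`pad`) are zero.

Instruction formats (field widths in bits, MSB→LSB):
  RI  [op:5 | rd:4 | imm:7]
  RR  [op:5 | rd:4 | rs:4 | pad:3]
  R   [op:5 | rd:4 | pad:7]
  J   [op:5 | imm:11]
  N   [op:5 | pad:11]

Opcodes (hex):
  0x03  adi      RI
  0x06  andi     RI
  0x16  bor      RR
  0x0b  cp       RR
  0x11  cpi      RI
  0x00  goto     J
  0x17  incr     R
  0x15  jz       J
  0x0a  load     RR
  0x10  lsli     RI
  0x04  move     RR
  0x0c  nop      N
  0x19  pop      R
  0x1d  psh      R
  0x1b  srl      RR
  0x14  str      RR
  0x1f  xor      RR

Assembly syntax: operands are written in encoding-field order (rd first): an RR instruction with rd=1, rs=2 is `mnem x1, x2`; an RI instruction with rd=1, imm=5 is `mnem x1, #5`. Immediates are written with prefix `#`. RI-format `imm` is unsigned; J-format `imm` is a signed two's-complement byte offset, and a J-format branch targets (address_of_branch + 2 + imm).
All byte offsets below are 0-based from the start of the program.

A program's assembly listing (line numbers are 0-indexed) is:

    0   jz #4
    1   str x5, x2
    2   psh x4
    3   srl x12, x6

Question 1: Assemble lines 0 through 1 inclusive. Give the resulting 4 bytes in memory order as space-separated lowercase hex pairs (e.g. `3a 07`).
04 a8 90 a2

line 0 (jz): pack op=0x15:5|imm=4:11 = 0xa804; little→ 04 a8
line 1 (str): pack op=0x14:5|rd=5:4|rs=2:4|pad=0:3 = 0xa290; little→ 90 a2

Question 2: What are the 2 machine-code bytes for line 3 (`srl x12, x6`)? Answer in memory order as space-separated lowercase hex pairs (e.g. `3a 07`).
30 de

L3: srl op=0x1b:5|rd=12:4|rs=6:4|pad=0:3 ⇒ 0xde30 ⇒ little 30 de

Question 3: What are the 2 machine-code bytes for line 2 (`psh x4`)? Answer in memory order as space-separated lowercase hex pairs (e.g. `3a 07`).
L2: psh op=0x1d:5|rd=4:4|pad=0:7 ⇒ 0xea00 ⇒ little 00 ea

00 ea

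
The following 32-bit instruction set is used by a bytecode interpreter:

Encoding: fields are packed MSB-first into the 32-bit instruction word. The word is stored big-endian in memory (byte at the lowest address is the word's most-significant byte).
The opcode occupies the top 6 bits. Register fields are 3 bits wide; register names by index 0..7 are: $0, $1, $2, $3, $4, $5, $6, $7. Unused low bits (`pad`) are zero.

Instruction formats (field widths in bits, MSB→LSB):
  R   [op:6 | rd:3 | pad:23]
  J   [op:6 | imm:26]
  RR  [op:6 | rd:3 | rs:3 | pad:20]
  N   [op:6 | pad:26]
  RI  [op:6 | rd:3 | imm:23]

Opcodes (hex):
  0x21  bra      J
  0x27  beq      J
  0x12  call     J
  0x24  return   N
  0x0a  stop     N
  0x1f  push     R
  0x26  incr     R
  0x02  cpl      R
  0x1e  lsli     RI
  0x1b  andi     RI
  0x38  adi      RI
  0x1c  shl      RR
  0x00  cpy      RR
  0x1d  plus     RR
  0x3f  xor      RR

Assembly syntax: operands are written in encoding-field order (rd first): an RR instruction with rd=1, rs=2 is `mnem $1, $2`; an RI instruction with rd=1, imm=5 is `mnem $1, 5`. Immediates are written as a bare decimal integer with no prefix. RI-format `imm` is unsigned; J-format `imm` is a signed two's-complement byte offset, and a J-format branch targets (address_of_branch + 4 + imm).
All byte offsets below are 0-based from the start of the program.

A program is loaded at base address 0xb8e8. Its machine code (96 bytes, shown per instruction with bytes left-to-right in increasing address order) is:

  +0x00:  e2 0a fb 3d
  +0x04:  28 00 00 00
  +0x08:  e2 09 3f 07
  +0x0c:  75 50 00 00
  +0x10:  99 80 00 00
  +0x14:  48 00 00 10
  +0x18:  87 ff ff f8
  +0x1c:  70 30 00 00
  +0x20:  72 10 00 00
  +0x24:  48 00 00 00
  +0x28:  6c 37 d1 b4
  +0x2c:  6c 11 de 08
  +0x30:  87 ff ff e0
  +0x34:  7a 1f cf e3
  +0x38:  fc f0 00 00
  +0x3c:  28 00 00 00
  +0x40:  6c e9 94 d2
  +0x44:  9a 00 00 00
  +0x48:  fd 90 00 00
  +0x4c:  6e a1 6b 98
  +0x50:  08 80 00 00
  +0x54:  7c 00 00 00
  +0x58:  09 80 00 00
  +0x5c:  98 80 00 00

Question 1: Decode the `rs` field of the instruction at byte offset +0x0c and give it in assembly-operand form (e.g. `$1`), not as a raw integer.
$5

+0x0c: 75 50 00 00 ⇒ word 0x75500000 (big)
  op=0x75500000>>26=0x1d ⇒ plus (RR)
  rd: (w>>23)&0x7=0x2 → $2
  rs: (w>>20)&0x7=0x5 → $5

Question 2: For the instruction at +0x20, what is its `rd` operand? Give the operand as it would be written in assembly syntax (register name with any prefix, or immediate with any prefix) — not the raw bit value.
$4

[20] 72 10 00 00 → 0x72100000
  op=0x72100000>>26=0x1c ⇒ shl (RR)
  rd@[25:23]=0x4 ⇒ $4
  rs@[22:20]=0x1 ⇒ $1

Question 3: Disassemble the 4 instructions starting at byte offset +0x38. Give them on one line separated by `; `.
+0x38: fc f0 00 00 ⇒ word 0xfcf00000 (big)
  opcode bits[31:26]=0x3f: xor/RR
  rd: (w>>23)&0x7=0x1 → $1
  rs: (w>>20)&0x7=0x7 → $7
+0x3c: 28 00 00 00 ⇒ word 0x28000000 (big)
  opcode bits[31:26]=0xa: stop/N
+0x40: 6c e9 94 d2 ⇒ word 0x6ce994d2 (big)
  opcode bits[31:26]=0x1b: andi/RI
  rd: (w>>23)&0x7=0x1 → $1
  imm: (w>>0)&0x7fffff=0x6994d2 → 6919378
+0x44: 9a 00 00 00 ⇒ word 0x9a000000 (big)
  opcode bits[31:26]=0x26: incr/R
  rd: (w>>23)&0x7=0x4 → $4

xor $1, $7; stop; andi $1, 6919378; incr $4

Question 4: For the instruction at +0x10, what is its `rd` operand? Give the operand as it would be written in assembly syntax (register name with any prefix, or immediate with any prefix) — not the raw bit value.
off 0x10: read 99 80 00 00 as big → 0x99800000
  top 6b → 0x26 → incr [R]
  rd@[25:23]=0x3 ⇒ $3

$3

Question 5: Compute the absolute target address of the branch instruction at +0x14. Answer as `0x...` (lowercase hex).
0xb910

off 0x14: read 48 00 00 10 as big → 0x48000010
  op=0x48000010>>26=0x12 ⇒ call (J)
  imm@[25:0]=0x10 ⇒ 16
  target = base 0xb8e8 + off 0x14 + 4 + imm 16 = 0xb910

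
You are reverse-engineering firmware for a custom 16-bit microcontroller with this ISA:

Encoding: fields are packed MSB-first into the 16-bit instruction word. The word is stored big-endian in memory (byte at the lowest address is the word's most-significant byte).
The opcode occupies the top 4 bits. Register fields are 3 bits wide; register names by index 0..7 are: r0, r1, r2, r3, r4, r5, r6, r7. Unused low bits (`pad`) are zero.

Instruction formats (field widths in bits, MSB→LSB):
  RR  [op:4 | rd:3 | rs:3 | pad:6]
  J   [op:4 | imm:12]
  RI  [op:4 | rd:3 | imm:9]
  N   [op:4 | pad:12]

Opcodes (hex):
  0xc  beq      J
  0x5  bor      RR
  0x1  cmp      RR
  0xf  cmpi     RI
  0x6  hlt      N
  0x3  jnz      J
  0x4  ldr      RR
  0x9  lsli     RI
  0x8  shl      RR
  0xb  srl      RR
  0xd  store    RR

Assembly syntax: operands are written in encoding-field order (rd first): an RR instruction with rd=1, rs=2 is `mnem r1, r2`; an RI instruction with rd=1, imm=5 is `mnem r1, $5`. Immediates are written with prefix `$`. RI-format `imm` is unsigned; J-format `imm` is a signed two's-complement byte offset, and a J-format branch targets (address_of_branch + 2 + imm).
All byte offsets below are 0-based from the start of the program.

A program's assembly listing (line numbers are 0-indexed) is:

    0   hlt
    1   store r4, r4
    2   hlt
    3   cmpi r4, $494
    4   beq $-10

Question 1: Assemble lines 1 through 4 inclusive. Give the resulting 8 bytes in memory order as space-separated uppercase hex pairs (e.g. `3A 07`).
line 1 (store): pack op=0xd:4|rd=4:3|rs=4:3|pad=0:6 = 0xd900; big→ d9 00
line 2 (hlt): pack op=0x6:4|pad=0:12 = 0x6000; big→ 60 00
line 3 (cmpi): pack op=0xf:4|rd=4:3|imm=494:9 = 0xf9ee; big→ f9 ee
line 4 (beq): pack op=0xc:4|imm=-10:12 = 0xcff6; big→ cf f6

D9 00 60 00 F9 EE CF F6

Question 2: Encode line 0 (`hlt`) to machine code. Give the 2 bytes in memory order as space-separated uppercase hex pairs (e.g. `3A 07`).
L0: hlt op=0x6:4|pad=0:12 ⇒ 0x6000 ⇒ big 60 00

60 00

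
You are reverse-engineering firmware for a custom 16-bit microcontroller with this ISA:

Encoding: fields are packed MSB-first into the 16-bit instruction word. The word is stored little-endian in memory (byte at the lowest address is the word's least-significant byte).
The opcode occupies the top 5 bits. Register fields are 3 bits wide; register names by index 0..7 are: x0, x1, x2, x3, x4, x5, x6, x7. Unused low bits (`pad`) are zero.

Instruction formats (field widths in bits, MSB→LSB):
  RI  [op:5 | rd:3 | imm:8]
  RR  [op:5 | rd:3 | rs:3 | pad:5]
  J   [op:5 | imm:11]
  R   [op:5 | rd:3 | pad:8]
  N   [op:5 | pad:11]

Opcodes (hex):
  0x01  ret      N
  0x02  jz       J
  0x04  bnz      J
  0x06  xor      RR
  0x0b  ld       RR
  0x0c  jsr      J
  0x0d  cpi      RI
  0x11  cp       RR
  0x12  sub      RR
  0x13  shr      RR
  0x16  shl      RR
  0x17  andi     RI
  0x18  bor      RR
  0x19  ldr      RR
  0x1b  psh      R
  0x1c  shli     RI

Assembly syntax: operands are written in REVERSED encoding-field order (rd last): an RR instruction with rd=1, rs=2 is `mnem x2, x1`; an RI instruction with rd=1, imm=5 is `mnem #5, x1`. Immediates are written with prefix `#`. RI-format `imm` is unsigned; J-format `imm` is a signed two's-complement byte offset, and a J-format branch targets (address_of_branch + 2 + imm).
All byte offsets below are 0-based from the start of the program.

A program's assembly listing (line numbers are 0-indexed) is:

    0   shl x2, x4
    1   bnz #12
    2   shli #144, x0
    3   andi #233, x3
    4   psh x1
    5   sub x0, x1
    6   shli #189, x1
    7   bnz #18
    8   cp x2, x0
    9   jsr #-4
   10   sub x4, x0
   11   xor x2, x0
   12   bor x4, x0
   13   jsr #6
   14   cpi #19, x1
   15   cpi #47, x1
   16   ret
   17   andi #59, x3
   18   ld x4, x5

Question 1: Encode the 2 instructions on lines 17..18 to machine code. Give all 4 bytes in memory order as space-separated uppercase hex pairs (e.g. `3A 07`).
3B BB 80 5D

L17: andi op=0x17:5|rd=3:3|imm=59:8 ⇒ 0xbb3b ⇒ little 3b bb
L18: ld op=0xb:5|rd=5:3|rs=4:3|pad=0:5 ⇒ 0x5d80 ⇒ little 80 5d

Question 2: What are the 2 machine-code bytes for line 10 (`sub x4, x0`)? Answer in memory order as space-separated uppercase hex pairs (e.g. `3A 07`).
80 90

L10: sub op=0x12:5|rd=0:3|rs=4:3|pad=0:5 ⇒ 0x9080 ⇒ little 80 90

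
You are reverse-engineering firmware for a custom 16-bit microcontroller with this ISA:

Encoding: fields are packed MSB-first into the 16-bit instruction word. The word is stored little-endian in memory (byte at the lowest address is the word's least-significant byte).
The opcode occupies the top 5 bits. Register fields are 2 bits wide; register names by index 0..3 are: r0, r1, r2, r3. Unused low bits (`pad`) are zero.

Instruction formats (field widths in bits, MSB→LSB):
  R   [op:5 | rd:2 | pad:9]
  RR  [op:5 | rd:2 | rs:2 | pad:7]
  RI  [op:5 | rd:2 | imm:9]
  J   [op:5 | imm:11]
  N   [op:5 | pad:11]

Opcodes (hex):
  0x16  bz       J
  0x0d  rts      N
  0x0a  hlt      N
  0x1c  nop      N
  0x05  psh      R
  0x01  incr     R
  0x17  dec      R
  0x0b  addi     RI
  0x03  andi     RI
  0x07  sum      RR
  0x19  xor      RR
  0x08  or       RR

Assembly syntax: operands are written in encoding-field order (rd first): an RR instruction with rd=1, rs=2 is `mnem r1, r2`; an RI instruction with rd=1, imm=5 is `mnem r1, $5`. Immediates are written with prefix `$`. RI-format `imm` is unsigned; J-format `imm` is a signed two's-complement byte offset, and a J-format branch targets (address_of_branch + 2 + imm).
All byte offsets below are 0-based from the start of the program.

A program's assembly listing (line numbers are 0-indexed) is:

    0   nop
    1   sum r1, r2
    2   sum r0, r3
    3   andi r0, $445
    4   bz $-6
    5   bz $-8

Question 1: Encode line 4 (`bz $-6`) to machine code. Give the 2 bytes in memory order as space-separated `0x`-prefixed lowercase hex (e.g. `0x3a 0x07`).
4. bz fields op=0x16:5|imm=-6:11 → word b7fah → fa b7

0xfa 0xb7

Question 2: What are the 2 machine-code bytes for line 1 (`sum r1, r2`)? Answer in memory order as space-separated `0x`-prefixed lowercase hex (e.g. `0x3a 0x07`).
L1: sum op=0x7:5|rd=1:2|rs=2:2|pad=0:7 ⇒ 0x3b00 ⇒ little 00 3b

0x00 0x3b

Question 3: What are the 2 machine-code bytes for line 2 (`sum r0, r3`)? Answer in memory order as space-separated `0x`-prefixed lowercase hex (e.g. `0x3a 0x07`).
L2: sum op=0x7:5|rd=0:2|rs=3:2|pad=0:7 ⇒ 0x3980 ⇒ little 80 39

0x80 0x39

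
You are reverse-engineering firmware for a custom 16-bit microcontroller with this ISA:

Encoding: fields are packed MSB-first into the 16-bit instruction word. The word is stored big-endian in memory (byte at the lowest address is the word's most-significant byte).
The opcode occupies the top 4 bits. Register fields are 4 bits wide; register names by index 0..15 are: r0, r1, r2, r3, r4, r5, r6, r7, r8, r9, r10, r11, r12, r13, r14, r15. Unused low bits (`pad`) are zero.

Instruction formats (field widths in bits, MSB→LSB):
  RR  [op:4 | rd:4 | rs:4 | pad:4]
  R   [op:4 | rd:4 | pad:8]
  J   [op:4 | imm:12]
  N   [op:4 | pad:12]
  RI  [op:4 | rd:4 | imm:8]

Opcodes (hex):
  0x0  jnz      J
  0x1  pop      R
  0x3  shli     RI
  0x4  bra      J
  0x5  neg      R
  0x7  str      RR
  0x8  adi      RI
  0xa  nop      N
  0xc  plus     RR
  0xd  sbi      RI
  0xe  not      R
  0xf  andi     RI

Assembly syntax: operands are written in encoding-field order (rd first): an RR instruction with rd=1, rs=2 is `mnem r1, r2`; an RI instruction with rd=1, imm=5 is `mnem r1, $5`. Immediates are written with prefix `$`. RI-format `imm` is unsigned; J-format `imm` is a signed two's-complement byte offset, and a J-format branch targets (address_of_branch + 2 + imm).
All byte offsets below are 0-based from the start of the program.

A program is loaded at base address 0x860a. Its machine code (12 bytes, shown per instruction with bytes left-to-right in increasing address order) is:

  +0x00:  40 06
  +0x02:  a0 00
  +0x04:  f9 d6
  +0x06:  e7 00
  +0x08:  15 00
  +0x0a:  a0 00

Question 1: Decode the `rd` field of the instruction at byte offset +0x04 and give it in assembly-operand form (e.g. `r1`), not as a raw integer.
r9

+0x04: f9 d6 ⇒ word 0xf9d6 (big)
  op=0xf9d6>>12=0xf ⇒ andi (RI)
  [11:8] rd=9 = r9
  [7:0] imm=214 = $214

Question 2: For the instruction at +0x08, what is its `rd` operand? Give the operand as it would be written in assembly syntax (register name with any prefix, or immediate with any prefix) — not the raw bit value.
[08] 15 00 → 0x1500
  op=0x1500>>12=0x1 ⇒ pop (R)
  [11:8] rd=5 = r5

r5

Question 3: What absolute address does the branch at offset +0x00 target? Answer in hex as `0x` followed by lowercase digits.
off 0x00: read 40 06 as big → 0x4006
  opcode bits[15:12]=0x4: bra/J
  [11:0] imm=6 = $6
  target = base 0x860a + off 0x00 + 2 + imm 6 = 0x8612

0x8612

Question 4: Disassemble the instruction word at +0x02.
@+02  big-endian(a0 00) = 0xa000
  op=0xa000>>12=0xa ⇒ nop (N)

nop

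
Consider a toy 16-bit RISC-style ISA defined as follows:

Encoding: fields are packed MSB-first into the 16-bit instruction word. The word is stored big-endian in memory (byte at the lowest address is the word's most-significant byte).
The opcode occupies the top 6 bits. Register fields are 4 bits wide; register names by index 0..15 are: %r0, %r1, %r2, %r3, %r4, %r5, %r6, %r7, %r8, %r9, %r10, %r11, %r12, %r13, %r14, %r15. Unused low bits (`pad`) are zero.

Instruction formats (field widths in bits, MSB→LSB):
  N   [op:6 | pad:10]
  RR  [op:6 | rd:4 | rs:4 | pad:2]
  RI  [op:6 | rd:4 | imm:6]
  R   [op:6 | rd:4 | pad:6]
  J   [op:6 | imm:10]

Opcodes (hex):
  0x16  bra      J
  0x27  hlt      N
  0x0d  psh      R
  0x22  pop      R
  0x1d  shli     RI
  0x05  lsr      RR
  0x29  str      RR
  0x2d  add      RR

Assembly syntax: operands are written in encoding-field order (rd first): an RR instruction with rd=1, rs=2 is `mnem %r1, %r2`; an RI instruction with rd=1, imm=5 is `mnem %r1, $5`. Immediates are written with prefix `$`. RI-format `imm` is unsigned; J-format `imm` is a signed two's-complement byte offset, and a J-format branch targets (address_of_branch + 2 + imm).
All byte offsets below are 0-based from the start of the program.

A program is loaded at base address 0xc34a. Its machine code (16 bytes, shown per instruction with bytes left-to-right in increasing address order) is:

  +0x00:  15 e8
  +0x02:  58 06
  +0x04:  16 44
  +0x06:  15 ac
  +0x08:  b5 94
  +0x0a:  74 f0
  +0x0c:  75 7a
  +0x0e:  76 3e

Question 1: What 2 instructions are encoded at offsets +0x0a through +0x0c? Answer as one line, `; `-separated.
+0x0a: 74 f0 ⇒ word 0x74f0 (big)
  op=0x74f0>>10=0x1d ⇒ shli (RI)
  rd: (w>>6)&0xf=0x3 → %r3
  imm: (w>>0)&0x3f=0x30 → $48
+0x0c: 75 7a ⇒ word 0x757a (big)
  op=0x757a>>10=0x1d ⇒ shli (RI)
  rd: (w>>6)&0xf=0x5 → %r5
  imm: (w>>0)&0x3f=0x3a → $58

shli %r3, $48; shli %r5, $58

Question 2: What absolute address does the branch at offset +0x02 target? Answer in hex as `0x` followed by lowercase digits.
@+02  big-endian(58 06) = 0x5806
  opcode bits[15:10]=0x16: bra/J
  imm@[9:0]=0x6 ⇒ $6
  target = base 0xc34a + off 0x02 + 2 + imm 6 = 0xc354

0xc354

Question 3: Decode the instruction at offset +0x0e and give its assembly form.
off 0x0e: read 76 3e as big → 0x763e
  op=0x763e>>10=0x1d ⇒ shli (RI)
  rd: (w>>6)&0xf=0x8 → %r8
  imm: (w>>0)&0x3f=0x3e → $62

shli %r8, $62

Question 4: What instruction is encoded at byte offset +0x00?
@+00  big-endian(15 e8) = 0x15e8
  op=0x15e8>>10=0x5 ⇒ lsr (RR)
  rd: (w>>6)&0xf=0x7 → %r7
  rs: (w>>2)&0xf=0xa → %r10

lsr %r7, %r10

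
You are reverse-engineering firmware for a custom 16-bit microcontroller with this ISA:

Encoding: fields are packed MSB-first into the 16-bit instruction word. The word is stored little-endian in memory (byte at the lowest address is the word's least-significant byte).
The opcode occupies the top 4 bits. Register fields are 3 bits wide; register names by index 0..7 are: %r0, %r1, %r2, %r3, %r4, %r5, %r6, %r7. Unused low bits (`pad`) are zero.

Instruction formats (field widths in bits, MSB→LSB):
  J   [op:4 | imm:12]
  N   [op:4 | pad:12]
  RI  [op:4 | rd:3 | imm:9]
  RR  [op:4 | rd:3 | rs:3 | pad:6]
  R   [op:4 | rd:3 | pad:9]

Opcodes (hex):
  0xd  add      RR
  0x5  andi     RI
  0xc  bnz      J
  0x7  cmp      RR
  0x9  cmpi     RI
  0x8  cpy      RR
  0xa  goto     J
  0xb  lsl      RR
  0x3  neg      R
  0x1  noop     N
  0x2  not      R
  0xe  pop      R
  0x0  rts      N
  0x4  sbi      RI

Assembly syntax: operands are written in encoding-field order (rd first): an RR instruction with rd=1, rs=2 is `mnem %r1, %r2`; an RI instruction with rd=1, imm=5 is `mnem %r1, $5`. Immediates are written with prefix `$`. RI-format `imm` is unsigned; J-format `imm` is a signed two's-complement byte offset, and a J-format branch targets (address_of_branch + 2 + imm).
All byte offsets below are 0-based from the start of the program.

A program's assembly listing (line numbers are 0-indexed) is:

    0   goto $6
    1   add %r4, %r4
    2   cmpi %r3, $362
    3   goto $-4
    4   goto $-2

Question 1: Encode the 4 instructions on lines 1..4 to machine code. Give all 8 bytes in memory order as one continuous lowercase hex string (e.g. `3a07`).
00d96a97fcaffeaf

L1: add op=0xd:4|rd=4:3|rs=4:3|pad=0:6 ⇒ 0xd900 ⇒ little 00 d9
L2: cmpi op=0x9:4|rd=3:3|imm=362:9 ⇒ 0x976a ⇒ little 6a 97
L3: goto op=0xa:4|imm=-4:12 ⇒ 0xaffc ⇒ little fc af
L4: goto op=0xa:4|imm=-2:12 ⇒ 0xaffe ⇒ little fe af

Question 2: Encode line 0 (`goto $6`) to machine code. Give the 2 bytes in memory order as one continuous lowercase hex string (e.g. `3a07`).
line 0 (goto): pack op=0xa:4|imm=6:12 = 0xa006; little→ 06 a0

06a0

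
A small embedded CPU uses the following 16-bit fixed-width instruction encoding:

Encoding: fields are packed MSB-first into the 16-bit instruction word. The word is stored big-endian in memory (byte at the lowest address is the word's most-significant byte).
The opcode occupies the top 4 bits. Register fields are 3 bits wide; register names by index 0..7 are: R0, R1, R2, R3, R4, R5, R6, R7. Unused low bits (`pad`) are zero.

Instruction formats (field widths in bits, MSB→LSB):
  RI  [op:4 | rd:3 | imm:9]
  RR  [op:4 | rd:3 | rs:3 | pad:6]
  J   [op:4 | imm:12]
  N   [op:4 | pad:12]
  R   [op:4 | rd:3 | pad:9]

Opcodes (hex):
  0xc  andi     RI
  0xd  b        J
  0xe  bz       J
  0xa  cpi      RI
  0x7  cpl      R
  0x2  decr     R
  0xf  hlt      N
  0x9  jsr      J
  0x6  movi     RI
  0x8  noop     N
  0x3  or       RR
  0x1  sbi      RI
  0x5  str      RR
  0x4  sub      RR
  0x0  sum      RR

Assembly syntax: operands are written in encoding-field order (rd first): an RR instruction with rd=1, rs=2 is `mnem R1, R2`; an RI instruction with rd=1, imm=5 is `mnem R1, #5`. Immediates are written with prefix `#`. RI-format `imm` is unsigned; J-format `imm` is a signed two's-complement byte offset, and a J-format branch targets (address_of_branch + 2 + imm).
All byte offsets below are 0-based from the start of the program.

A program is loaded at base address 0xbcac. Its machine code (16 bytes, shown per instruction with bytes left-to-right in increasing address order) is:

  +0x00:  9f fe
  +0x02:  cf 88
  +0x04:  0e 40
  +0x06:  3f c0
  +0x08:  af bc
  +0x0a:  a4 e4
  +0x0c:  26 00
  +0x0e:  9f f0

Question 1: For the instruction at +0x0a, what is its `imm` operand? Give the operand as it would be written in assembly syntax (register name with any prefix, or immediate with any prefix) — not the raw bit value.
@+0a  big-endian(a4 e4) = 0xa4e4
  opcode bits[15:12]=0xa: cpi/RI
  rd@[11:9]=0x2 ⇒ R2
  imm@[8:0]=0xe4 ⇒ #228

#228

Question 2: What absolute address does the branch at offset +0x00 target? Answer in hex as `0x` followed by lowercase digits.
@+00  big-endian(9f fe) = 0x9ffe
  opcode bits[15:12]=0x9: jsr/J
  imm@[11:0]=0xffe (s12→-2) ⇒ #-2
  target = base 0xbcac + off 0x00 + 2 + imm -2 = 0xbcac

0xbcac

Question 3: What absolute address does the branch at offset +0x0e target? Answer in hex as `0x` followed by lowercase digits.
off 0x0e: read 9f f0 as big → 0x9ff0
  opcode bits[15:12]=0x9: jsr/J
  [11:0] imm=4080 (s12→-16) = #-16
  target = base 0xbcac + off 0x0e + 2 + imm -16 = 0xbcac

0xbcac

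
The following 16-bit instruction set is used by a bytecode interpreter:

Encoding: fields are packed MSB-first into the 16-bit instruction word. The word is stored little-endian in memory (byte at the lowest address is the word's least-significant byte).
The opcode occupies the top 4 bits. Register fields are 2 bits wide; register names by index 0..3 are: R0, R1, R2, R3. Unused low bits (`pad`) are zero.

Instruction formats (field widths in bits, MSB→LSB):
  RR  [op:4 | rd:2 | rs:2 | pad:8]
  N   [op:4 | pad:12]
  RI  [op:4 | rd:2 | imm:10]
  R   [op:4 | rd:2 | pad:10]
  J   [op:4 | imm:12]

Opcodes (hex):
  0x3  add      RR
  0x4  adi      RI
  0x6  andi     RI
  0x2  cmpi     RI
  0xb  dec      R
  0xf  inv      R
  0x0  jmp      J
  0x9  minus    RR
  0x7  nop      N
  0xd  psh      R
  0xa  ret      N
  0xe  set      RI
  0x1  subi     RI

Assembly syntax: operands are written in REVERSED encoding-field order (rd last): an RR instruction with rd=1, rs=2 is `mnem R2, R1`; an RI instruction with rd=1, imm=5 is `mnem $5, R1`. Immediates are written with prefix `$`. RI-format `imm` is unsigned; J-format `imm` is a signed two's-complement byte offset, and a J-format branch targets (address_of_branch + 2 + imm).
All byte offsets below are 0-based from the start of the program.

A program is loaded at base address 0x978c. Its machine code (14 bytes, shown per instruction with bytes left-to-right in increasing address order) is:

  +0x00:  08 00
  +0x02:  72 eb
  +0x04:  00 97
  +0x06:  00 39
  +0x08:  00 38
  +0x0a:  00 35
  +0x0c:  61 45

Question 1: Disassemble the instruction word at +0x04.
off 0x04: read 00 97 as little → 0x9700
  top 4b → 0x9 → minus [RR]
  rd@[11:10]=0x1 ⇒ R1
  rs@[9:8]=0x3 ⇒ R3

minus R3, R1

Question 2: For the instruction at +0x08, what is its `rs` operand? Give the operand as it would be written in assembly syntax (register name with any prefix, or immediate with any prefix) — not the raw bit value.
off 0x08: read 00 38 as little → 0x3800
  opcode bits[15:12]=0x3: add/RR
  [11:10] rd=2 = R2
  [9:8] rs=0 = R0

R0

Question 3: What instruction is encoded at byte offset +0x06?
[06] 00 39 → 0x3900
  top 4b → 0x3 → add [RR]
  [11:10] rd=2 = R2
  [9:8] rs=1 = R1

add R1, R2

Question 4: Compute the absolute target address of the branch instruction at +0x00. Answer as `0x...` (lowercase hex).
0x9796

+0x00: 08 00 ⇒ word 0x0008 (little)
  op=0x0008>>12=0x0 ⇒ jmp (J)
  imm: (w>>0)&0xfff=0x8 → $8
  target = base 0x978c + off 0x00 + 2 + imm 8 = 0x9796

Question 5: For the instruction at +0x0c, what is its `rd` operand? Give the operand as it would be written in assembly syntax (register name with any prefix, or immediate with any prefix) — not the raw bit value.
@+0c  little-endian(61 45) = 0x4561
  opcode bits[15:12]=0x4: adi/RI
  [11:10] rd=1 = R1
  [9:0] imm=353 = $353

R1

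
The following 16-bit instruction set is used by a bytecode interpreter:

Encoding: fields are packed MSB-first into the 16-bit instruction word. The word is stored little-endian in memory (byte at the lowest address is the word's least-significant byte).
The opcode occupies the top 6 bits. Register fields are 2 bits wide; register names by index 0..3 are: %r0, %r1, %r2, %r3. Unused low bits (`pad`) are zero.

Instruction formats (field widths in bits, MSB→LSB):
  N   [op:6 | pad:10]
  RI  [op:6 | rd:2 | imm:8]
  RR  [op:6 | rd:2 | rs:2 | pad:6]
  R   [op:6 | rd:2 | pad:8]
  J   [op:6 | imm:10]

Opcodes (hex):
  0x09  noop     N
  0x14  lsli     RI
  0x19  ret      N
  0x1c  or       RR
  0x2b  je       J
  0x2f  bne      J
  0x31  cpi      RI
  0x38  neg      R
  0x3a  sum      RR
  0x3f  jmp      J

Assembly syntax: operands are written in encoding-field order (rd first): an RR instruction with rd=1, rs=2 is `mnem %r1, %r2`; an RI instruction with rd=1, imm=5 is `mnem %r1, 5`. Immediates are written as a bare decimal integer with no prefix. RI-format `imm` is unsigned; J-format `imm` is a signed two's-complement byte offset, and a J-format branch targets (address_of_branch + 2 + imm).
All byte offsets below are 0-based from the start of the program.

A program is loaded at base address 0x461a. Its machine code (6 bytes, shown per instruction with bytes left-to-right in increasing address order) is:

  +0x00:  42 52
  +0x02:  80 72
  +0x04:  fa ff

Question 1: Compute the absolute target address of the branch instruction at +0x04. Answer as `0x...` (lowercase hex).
0x461a

+0x04: fa ff ⇒ word 0xfffa (little)
  top 6b → 0x3f → jmp [J]
  imm: (w>>0)&0x3ff=0x3fa (s10→-6) → -6
  target = base 0x461a + off 0x04 + 2 + imm -6 = 0x461a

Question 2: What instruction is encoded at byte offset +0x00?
lsli %r2, 66

off 0x00: read 42 52 as little → 0x5242
  top 6b → 0x14 → lsli [RI]
  rd: (w>>8)&0x3=0x2 → %r2
  imm: (w>>0)&0xff=0x42 → 66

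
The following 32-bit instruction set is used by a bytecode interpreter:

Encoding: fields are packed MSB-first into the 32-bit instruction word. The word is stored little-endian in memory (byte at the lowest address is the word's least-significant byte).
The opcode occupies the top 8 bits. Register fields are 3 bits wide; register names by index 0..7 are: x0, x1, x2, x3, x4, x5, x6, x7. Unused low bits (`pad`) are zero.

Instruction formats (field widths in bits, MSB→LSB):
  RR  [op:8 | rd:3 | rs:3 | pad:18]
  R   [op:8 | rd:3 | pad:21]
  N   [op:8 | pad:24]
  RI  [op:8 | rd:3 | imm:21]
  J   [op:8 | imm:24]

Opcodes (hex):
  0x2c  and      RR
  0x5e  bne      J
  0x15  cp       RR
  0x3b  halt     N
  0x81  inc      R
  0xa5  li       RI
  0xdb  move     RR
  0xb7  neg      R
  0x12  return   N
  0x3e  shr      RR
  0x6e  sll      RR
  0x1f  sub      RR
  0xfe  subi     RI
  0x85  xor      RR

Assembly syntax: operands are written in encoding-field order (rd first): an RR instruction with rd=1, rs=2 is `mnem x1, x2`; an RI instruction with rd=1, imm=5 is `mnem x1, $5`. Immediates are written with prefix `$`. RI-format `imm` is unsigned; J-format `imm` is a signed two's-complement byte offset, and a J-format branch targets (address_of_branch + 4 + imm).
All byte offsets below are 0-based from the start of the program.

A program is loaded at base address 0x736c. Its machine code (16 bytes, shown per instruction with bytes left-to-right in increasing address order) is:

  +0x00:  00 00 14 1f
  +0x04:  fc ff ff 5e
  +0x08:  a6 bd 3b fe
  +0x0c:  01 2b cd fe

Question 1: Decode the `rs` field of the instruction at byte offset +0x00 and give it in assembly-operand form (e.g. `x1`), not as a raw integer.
x5

@+00  little-endian(00 00 14 1f) = 0x1f140000
  op=0x1f140000>>24=0x1f ⇒ sub (RR)
  rd@[23:21]=0x0 ⇒ x0
  rs@[20:18]=0x5 ⇒ x5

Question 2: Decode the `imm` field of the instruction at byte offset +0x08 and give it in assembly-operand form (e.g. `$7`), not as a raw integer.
[08] a6 bd 3b fe → 0xfe3bbda6
  top 8b → 0xfe → subi [RI]
  rd: (w>>21)&0x7=0x1 → x1
  imm: (w>>0)&0x1fffff=0x1bbda6 → $1818022

$1818022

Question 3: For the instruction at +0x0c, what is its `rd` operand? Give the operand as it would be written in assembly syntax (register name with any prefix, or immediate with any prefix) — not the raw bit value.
[0c] 01 2b cd fe → 0xfecd2b01
  opcode bits[31:24]=0xfe: subi/RI
  rd@[23:21]=0x6 ⇒ x6
  imm@[20:0]=0xd2b01 ⇒ $862977

x6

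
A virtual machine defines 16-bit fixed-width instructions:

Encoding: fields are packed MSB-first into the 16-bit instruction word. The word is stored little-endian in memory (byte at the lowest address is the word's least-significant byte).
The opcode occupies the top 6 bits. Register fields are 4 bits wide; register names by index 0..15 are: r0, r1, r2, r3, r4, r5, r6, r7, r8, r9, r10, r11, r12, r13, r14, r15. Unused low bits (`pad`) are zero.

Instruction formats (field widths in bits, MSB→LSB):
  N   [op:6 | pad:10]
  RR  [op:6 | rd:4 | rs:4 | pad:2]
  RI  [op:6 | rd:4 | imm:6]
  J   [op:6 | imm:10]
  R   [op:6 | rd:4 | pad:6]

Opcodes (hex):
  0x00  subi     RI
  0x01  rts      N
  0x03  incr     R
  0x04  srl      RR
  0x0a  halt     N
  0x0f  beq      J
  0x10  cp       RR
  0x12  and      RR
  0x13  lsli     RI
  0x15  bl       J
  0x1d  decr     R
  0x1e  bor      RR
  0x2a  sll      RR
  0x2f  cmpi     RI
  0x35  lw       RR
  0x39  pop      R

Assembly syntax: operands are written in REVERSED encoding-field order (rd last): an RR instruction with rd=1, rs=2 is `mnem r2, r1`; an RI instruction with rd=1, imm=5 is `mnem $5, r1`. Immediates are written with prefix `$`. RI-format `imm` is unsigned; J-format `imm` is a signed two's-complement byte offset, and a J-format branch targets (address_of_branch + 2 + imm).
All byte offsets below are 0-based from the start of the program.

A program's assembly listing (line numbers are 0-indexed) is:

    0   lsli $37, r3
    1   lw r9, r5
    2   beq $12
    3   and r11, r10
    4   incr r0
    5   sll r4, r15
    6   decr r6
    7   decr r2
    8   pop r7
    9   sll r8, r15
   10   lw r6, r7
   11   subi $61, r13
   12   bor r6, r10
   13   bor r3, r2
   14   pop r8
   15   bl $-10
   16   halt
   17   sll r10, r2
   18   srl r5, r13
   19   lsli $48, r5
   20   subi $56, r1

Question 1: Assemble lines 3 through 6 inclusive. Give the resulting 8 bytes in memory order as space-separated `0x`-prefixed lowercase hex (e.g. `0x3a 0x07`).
0xac 0x4a 0x00 0x0c 0xd0 0xab 0x80 0x75

line 3 (and): pack op=0x12:6|rd=10:4|rs=11:4|pad=0:2 = 0x4aac; little→ ac 4a
line 4 (incr): pack op=0x3:6|rd=0:4|pad=0:6 = 0x0c00; little→ 00 0c
line 5 (sll): pack op=0x2a:6|rd=15:4|rs=4:4|pad=0:2 = 0xabd0; little→ d0 ab
line 6 (decr): pack op=0x1d:6|rd=6:4|pad=0:6 = 0x7580; little→ 80 75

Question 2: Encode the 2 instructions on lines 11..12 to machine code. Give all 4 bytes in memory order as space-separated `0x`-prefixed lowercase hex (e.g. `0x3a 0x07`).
0x7d 0x03 0x98 0x7a

L11: subi op=0x0:6|rd=13:4|imm=61:6 ⇒ 0x037d ⇒ little 7d 03
L12: bor op=0x1e:6|rd=10:4|rs=6:4|pad=0:2 ⇒ 0x7a98 ⇒ little 98 7a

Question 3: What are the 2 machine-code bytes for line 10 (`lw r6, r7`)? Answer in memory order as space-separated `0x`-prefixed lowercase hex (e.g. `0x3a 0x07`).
0xd8 0xd5

L10: lw op=0x35:6|rd=7:4|rs=6:4|pad=0:2 ⇒ 0xd5d8 ⇒ little d8 d5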